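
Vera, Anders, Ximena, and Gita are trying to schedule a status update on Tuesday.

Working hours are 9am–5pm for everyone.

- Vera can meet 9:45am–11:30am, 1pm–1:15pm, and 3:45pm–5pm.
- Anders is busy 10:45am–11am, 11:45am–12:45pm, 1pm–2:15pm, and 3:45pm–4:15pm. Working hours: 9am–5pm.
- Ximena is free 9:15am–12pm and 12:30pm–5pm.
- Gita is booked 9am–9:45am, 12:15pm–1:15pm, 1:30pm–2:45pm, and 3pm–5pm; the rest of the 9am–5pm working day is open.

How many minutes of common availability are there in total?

Anders free within 09:00–17:00: 09:00–10:45, 11:00–11:45, 12:45–13:00, 14:15–15:45, 16:15–17:00.
Gita free within 09:00–17:00: 09:45–12:15, 13:15–13:30, 14:45–15:00.
Vera ∩ Anders: 09:45–10:45, 11:00–11:30, 16:15–17:00.
Vera ∩ Anders ∩ Ximena: 09:45–10:45, 11:00–11:30, 16:15–17:00.
Vera ∩ Anders ∩ Ximena ∩ Gita: 09:45–10:45, 11:00–11:30.
Total common minutes: 60 + 30 = 90.

90 minutes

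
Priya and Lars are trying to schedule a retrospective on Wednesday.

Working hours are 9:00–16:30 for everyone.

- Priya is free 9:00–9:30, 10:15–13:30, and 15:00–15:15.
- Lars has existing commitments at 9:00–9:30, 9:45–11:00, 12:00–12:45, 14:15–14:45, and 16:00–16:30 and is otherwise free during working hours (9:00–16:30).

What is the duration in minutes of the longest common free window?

Lars free within 09:00–16:30: 09:30–09:45, 11:00–12:00, 12:45–14:15, 14:45–16:00.
Priya ∩ Lars: 11:00–12:00, 12:45–13:30, 15:00–15:15.
Common window lengths: 60, 45, 15 min; longest is 60.

60 minutes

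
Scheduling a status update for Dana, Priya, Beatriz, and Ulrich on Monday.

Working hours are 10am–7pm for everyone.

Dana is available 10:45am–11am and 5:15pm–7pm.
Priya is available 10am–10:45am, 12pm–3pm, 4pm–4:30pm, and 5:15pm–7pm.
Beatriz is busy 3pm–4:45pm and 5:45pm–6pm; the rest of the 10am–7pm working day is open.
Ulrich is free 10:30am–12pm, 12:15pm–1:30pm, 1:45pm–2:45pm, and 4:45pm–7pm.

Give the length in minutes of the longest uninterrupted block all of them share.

60 minutes

Beatriz free within 10:00–19:00: 10:00–15:00, 16:45–17:45, 18:00–19:00.
Dana ∩ Priya: 17:15–19:00.
Dana ∩ Priya ∩ Beatriz: 17:15–17:45, 18:00–19:00.
Dana ∩ Priya ∩ Beatriz ∩ Ulrich: 17:15–17:45, 18:00–19:00.
Common window lengths: 30, 60 min; longest is 60.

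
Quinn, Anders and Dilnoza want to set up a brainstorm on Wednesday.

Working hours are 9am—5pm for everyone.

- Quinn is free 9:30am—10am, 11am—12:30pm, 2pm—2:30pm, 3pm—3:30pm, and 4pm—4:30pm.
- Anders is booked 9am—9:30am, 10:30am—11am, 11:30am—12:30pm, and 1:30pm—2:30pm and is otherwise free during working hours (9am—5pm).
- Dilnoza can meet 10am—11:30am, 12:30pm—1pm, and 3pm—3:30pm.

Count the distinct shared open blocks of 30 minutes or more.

Anders free within 09:00–17:00: 09:30–10:30, 11:00–11:30, 12:30–13:30, 14:30–17:00.
Quinn ∩ Anders: 09:30–10:00, 11:00–11:30, 15:00–15:30, 16:00–16:30.
Quinn ∩ Anders ∩ Dilnoza: 11:00–11:30, 15:00–15:30.
Windows ≥ 30 min: 11:00–11:30, 15:00–15:30.
That's 2 windows.

2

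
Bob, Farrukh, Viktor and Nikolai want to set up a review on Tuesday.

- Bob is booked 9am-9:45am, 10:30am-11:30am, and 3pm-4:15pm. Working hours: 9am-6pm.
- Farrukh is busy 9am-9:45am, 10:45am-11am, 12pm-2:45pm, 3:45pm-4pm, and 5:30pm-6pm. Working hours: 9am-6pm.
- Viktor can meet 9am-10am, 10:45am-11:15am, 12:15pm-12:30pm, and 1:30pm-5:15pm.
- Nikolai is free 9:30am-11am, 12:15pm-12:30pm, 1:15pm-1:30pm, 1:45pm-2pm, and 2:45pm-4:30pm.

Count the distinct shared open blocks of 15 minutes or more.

Bob free within 09:00–18:00: 09:45–10:30, 11:30–15:00, 16:15–18:00.
Farrukh free within 09:00–18:00: 09:45–10:45, 11:00–12:00, 14:45–15:45, 16:00–17:30.
Bob ∩ Farrukh: 09:45–10:30, 11:30–12:00, 14:45–15:00, 16:15–17:30.
Bob ∩ Farrukh ∩ Viktor: 09:45–10:00, 14:45–15:00, 16:15–17:15.
Bob ∩ Farrukh ∩ Viktor ∩ Nikolai: 09:45–10:00, 14:45–15:00, 16:15–16:30.
Windows ≥ 15 min: 09:45–10:00, 14:45–15:00, 16:15–16:30.
That's 3 windows.

3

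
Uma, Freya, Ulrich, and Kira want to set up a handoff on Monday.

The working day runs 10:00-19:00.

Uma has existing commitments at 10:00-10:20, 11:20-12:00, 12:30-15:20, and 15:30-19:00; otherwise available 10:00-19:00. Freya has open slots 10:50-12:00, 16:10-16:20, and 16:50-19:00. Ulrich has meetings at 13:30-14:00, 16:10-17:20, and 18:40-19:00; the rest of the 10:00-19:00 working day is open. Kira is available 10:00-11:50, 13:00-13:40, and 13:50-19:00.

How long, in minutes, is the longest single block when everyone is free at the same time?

30 minutes

Uma free within 10:00–19:00: 10:20–11:20, 12:00–12:30, 15:20–15:30.
Ulrich free within 10:00–19:00: 10:00–13:30, 14:00–16:10, 17:20–18:40.
Uma ∩ Freya: 10:50–11:20.
Uma ∩ Freya ∩ Ulrich: 10:50–11:20.
Uma ∩ Freya ∩ Ulrich ∩ Kira: 10:50–11:20.
Single common window of 30 minutes.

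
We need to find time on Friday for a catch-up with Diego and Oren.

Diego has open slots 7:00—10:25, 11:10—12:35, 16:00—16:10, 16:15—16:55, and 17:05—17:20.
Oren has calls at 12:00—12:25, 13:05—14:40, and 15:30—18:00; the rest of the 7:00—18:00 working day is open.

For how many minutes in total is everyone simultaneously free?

265 minutes

Oren free within 07:00–18:00: 07:00–12:00, 12:25–13:05, 14:40–15:30.
Diego ∩ Oren: 07:00–10:25, 11:10–12:00, 12:25–12:35.
Total common minutes: 205 + 50 + 10 = 265.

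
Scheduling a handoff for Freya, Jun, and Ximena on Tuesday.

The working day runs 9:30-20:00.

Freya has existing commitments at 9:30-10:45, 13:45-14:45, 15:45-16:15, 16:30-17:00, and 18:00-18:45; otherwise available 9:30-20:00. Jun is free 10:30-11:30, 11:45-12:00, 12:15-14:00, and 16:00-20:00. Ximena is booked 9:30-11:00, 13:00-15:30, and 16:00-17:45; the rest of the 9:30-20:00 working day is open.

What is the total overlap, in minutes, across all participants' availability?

Freya free within 09:30–20:00: 10:45–13:45, 14:45–15:45, 16:15–16:30, 17:00–18:00, 18:45–20:00.
Ximena free within 09:30–20:00: 11:00–13:00, 15:30–16:00, 17:45–20:00.
Freya ∩ Jun: 10:45–11:30, 11:45–12:00, 12:15–13:45, 16:15–16:30, 17:00–18:00, 18:45–20:00.
Freya ∩ Jun ∩ Ximena: 11:00–11:30, 11:45–12:00, 12:15–13:00, 17:45–18:00, 18:45–20:00.
Total common minutes: 30 + 15 + 45 + 15 + 75 = 180.

180 minutes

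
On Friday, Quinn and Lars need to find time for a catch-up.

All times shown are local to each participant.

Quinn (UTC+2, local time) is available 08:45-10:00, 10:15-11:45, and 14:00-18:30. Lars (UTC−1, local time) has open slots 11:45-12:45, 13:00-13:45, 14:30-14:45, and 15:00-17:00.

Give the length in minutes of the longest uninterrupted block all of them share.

60 minutes

Quinn → UTC: 06:45–08:00, 08:15–09:45, 12:00–16:30.
Lars → UTC: 12:45–13:45, 14:00–14:45, 15:30–15:45, 16:00–18:00.
Quinn ∩ Lars: 12:45–13:45, 14:00–14:45, 15:30–15:45, 16:00–16:30.
Common window lengths: 60, 45, 15, 30 min; longest is 60.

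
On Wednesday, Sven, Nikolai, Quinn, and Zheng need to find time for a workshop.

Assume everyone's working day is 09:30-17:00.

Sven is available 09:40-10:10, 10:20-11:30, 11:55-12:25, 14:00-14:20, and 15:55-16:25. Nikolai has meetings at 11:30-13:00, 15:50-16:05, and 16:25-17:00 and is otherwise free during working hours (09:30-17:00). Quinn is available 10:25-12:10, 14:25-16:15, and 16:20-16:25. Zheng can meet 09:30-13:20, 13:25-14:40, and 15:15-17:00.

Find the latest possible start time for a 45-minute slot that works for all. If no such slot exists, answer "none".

10:45

Nikolai free within 09:30–17:00: 09:30–11:30, 13:00–15:50, 16:05–16:25.
Sven ∩ Nikolai: 09:40–10:10, 10:20–11:30, 14:00–14:20, 16:05–16:25.
Sven ∩ Nikolai ∩ Quinn: 10:25–11:30, 16:05–16:15, 16:20–16:25.
Sven ∩ Nikolai ∩ Quinn ∩ Zheng: 10:25–11:30, 16:05–16:15, 16:20–16:25.
Windows ≥ 45 min: 10:25–11:30.
Latest start in the last window 10:25–11:30 is 11:30 − 45 min = 10:45.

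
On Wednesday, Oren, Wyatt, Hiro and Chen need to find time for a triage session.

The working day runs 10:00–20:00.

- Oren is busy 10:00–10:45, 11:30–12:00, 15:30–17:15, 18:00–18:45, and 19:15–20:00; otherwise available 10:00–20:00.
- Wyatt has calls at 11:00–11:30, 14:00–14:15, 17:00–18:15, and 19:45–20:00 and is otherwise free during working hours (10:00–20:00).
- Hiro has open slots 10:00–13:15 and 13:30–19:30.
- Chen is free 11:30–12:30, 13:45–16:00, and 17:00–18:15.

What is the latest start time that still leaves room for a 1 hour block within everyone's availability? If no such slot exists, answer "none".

14:30

Oren free within 10:00–20:00: 10:45–11:30, 12:00–15:30, 17:15–18:00, 18:45–19:15.
Wyatt free within 10:00–20:00: 10:00–11:00, 11:30–14:00, 14:15–17:00, 18:15–19:45.
Oren ∩ Wyatt: 10:45–11:00, 12:00–14:00, 14:15–15:30, 18:45–19:15.
Oren ∩ Wyatt ∩ Hiro: 10:45–11:00, 12:00–13:15, 13:30–14:00, 14:15–15:30, 18:45–19:15.
Oren ∩ Wyatt ∩ Hiro ∩ Chen: 12:00–12:30, 13:45–14:00, 14:15–15:30.
Windows ≥ 60 min: 14:15–15:30.
Latest start in the last window 14:15–15:30 is 15:30 − 60 min = 14:30.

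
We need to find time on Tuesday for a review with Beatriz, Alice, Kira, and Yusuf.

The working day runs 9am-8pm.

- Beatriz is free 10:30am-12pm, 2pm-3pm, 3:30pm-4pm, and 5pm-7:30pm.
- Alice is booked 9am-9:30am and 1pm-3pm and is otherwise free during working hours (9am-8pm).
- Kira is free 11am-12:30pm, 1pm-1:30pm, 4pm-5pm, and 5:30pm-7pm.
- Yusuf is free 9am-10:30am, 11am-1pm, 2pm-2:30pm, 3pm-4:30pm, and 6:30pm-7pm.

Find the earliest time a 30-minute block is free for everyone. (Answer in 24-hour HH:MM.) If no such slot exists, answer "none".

11:00

Alice free within 09:00–20:00: 09:30–13:00, 15:00–20:00.
Beatriz ∩ Alice: 10:30–12:00, 15:30–16:00, 17:00–19:30.
Beatriz ∩ Alice ∩ Kira: 11:00–12:00, 17:30–19:00.
Beatriz ∩ Alice ∩ Kira ∩ Yusuf: 11:00–12:00, 18:30–19:00.
Windows ≥ 30 min: 11:00–12:00, 18:30–19:00.
Earliest such window starts at 11:00.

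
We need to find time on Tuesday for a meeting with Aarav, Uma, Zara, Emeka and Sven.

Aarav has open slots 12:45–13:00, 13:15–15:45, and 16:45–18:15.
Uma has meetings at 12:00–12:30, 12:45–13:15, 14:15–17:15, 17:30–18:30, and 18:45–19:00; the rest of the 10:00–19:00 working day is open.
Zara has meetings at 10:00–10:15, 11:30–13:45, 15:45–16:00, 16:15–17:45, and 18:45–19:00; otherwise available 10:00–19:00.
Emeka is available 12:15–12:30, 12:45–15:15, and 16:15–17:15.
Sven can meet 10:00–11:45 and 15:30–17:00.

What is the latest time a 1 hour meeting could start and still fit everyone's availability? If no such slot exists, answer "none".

none

Uma free within 10:00–19:00: 10:00–12:00, 12:30–12:45, 13:15–14:15, 17:15–17:30, 18:30–18:45.
Zara free within 10:00–19:00: 10:15–11:30, 13:45–15:45, 16:00–16:15, 17:45–18:45.
Aarav ∩ Uma: 13:15–14:15, 17:15–17:30.
Aarav ∩ Uma ∩ Zara: 13:45–14:15.
Aarav ∩ Uma ∩ Zara ∩ Emeka: 13:45–14:15.
Aarav ∩ Uma ∩ Zara ∩ Emeka ∩ Sven: (none).
Windows ≥ 60 min: (none).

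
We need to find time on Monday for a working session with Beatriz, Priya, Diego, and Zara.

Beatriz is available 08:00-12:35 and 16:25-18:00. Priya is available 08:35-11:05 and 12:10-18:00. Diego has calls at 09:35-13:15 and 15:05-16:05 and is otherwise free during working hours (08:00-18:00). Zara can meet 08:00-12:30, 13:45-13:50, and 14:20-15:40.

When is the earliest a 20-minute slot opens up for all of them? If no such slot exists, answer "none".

08:35

Diego free within 08:00–18:00: 08:00–09:35, 13:15–15:05, 16:05–18:00.
Beatriz ∩ Priya: 08:35–11:05, 12:10–12:35, 16:25–18:00.
Beatriz ∩ Priya ∩ Diego: 08:35–09:35, 16:25–18:00.
Beatriz ∩ Priya ∩ Diego ∩ Zara: 08:35–09:35.
Windows ≥ 20 min: 08:35–09:35.
Earliest such window starts at 08:35.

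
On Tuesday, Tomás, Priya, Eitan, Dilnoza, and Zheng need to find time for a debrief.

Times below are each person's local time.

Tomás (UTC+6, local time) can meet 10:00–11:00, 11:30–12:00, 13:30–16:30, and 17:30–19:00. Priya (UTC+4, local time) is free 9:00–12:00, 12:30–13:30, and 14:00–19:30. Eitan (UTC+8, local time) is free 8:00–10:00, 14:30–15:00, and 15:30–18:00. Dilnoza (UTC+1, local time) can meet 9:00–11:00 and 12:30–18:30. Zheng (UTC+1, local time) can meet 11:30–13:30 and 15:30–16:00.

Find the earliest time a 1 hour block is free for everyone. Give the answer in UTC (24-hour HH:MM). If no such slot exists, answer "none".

Tomás → UTC: 04:00–05:00, 05:30–06:00, 07:30–10:30, 11:30–13:00.
Priya → UTC: 05:00–08:00, 08:30–09:30, 10:00–15:30.
Eitan → UTC: 00:00–02:00, 06:30–07:00, 07:30–10:00.
Dilnoza → UTC: 08:00–10:00, 11:30–17:30.
Zheng → UTC: 10:30–12:30, 14:30–15:00.
Tomás ∩ Priya: 05:30–06:00, 07:30–08:00, 08:30–09:30, 10:00–10:30, 11:30–13:00.
Tomás ∩ Priya ∩ Eitan: 07:30–08:00, 08:30–09:30.
Tomás ∩ Priya ∩ Eitan ∩ Dilnoza: 08:30–09:30.
Tomás ∩ Priya ∩ Eitan ∩ Dilnoza ∩ Zheng: (none).
Windows ≥ 60 min: (none).

none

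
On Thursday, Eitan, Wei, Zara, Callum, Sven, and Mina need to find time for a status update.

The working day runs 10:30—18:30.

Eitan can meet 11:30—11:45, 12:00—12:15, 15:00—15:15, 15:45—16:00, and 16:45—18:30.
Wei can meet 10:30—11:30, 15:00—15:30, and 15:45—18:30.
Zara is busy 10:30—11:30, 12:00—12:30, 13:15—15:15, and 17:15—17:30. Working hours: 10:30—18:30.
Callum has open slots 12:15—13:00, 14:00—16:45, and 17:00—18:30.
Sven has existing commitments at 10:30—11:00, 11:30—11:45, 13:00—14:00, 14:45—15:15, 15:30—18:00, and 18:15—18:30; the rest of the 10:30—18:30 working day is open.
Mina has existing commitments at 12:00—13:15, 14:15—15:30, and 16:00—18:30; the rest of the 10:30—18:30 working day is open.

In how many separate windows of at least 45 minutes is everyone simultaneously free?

0

Zara free within 10:30–18:30: 11:30–12:00, 12:30–13:15, 15:15–17:15, 17:30–18:30.
Sven free within 10:30–18:30: 11:00–11:30, 11:45–13:00, 14:00–14:45, 15:15–15:30, 18:00–18:15.
Mina free within 10:30–18:30: 10:30–12:00, 13:15–14:15, 15:30–16:00.
Eitan ∩ Wei: 15:00–15:15, 15:45–16:00, 16:45–18:30.
Eitan ∩ Wei ∩ Zara: 15:45–16:00, 16:45–17:15, 17:30–18:30.
Eitan ∩ Wei ∩ Zara ∩ Callum: 15:45–16:00, 17:00–17:15, 17:30–18:30.
Eitan ∩ Wei ∩ Zara ∩ Callum ∩ Sven: 18:00–18:15.
Eitan ∩ Wei ∩ Zara ∩ Callum ∩ Sven ∩ Mina: (none).
Windows ≥ 45 min: (none).
That's 0 windows.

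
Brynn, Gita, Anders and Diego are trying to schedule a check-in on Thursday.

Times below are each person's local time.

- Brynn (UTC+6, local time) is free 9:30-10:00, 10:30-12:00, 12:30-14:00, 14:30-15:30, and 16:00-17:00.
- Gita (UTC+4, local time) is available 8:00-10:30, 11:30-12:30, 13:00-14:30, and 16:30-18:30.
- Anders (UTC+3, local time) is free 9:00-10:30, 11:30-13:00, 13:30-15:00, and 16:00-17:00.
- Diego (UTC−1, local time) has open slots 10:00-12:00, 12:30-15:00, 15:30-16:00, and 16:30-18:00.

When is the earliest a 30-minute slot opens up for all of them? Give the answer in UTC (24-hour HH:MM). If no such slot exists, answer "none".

Brynn → UTC: 03:30–04:00, 04:30–06:00, 06:30–08:00, 08:30–09:30, 10:00–11:00.
Gita → UTC: 04:00–06:30, 07:30–08:30, 09:00–10:30, 12:30–14:30.
Anders → UTC: 06:00–07:30, 08:30–10:00, 10:30–12:00, 13:00–14:00.
Diego → UTC: 11:00–13:00, 13:30–16:00, 16:30–17:00, 17:30–19:00.
Brynn ∩ Gita: 04:30–06:00, 07:30–08:00, 09:00–09:30, 10:00–10:30.
Brynn ∩ Gita ∩ Anders: 09:00–09:30.
Brynn ∩ Gita ∩ Anders ∩ Diego: (none).
Windows ≥ 30 min: (none).

none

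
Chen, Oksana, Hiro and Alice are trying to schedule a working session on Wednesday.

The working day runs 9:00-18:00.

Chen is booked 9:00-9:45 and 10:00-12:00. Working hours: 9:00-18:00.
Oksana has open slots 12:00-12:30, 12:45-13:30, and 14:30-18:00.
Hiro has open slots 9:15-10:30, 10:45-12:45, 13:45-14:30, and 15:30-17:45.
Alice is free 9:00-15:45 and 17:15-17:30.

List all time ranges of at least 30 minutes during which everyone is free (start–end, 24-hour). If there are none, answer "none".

Chen free within 09:00–18:00: 09:45–10:00, 12:00–18:00.
Chen ∩ Oksana: 12:00–12:30, 12:45–13:30, 14:30–18:00.
Chen ∩ Oksana ∩ Hiro: 12:00–12:30, 15:30–17:45.
Chen ∩ Oksana ∩ Hiro ∩ Alice: 12:00–12:30, 15:30–15:45, 17:15–17:30.
Windows ≥ 30 min: 12:00–12:30.

12:00–12:30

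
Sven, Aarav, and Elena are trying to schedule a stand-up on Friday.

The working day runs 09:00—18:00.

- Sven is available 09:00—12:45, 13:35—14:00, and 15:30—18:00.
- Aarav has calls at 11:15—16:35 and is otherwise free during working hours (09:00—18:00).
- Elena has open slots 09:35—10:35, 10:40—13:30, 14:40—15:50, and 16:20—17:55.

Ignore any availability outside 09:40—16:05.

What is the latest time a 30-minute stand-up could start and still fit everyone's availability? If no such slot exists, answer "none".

Aarav free within 09:00–18:00: 09:00–11:15, 16:35–18:00.
Sven ∩ Aarav: 09:00–11:15, 16:35–18:00.
Sven ∩ Aarav ∩ Elena: 09:35–10:35, 10:40–11:15, 16:35–17:55.
Restricted to 09:40–16:05: 09:40–10:35, 10:40–11:15.
Windows ≥ 30 min: 09:40–10:35, 10:40–11:15.
Latest start in the last window 10:40–11:15 is 11:15 − 30 min = 10:45.

10:45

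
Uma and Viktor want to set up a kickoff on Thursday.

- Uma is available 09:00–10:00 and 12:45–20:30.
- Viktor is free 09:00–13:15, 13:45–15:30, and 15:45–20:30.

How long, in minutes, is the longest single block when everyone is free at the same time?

Uma ∩ Viktor: 09:00–10:00, 12:45–13:15, 13:45–15:30, 15:45–20:30.
Common window lengths: 60, 30, 105, 285 min; longest is 285.

285 minutes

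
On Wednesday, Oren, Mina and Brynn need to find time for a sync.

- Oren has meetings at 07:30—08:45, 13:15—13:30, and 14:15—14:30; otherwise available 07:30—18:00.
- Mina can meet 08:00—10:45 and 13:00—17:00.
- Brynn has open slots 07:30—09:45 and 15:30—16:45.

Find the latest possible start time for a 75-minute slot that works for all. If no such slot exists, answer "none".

Oren free within 07:30–18:00: 08:45–13:15, 13:30–14:15, 14:30–18:00.
Oren ∩ Mina: 08:45–10:45, 13:00–13:15, 13:30–14:15, 14:30–17:00.
Oren ∩ Mina ∩ Brynn: 08:45–09:45, 15:30–16:45.
Windows ≥ 75 min: 15:30–16:45.
Latest start in the last window 15:30–16:45 is 16:45 − 75 min = 15:30.

15:30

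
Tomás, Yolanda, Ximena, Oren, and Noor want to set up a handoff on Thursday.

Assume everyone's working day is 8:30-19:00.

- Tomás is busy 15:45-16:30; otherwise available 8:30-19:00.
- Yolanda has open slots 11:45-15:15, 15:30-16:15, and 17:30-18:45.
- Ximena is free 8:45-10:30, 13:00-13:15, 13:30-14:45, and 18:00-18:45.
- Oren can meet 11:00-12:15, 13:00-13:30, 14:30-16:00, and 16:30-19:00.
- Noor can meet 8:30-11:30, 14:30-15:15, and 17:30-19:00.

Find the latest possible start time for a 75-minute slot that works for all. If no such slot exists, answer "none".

none

Tomás free within 08:30–19:00: 08:30–15:45, 16:30–19:00.
Tomás ∩ Yolanda: 11:45–15:15, 15:30–15:45, 17:30–18:45.
Tomás ∩ Yolanda ∩ Ximena: 13:00–13:15, 13:30–14:45, 18:00–18:45.
Tomás ∩ Yolanda ∩ Ximena ∩ Oren: 13:00–13:15, 14:30–14:45, 18:00–18:45.
Tomás ∩ Yolanda ∩ Ximena ∩ Oren ∩ Noor: 14:30–14:45, 18:00–18:45.
Windows ≥ 75 min: (none).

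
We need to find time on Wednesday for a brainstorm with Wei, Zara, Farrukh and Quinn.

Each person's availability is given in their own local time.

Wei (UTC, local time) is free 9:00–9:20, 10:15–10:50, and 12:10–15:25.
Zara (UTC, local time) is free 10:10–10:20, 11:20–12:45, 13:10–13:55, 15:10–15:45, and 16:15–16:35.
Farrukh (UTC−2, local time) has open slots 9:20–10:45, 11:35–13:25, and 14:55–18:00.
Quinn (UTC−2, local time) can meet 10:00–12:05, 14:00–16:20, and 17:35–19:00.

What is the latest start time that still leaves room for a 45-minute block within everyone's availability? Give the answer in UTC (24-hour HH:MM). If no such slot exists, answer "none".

Wei → UTC: 09:00–09:20, 10:15–10:50, 12:10–15:25.
Zara → UTC: 10:10–10:20, 11:20–12:45, 13:10–13:55, 15:10–15:45, 16:15–16:35.
Farrukh → UTC: 11:20–12:45, 13:35–15:25, 16:55–20:00.
Quinn → UTC: 12:00–14:05, 16:00–18:20, 19:35–21:00.
Wei ∩ Zara: 10:15–10:20, 12:10–12:45, 13:10–13:55, 15:10–15:25.
Wei ∩ Zara ∩ Farrukh: 12:10–12:45, 13:35–13:55, 15:10–15:25.
Wei ∩ Zara ∩ Farrukh ∩ Quinn: 12:10–12:45, 13:35–13:55.
Windows ≥ 45 min: (none).

none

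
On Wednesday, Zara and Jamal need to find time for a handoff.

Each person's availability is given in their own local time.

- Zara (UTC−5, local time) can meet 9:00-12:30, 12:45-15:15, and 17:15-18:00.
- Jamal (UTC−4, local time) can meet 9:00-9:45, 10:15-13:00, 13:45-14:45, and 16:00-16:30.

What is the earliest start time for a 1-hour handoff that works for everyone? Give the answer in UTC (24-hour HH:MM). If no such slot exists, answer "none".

14:15

Zara → UTC: 14:00–17:30, 17:45–20:15, 22:15–23:00.
Jamal → UTC: 13:00–13:45, 14:15–17:00, 17:45–18:45, 20:00–20:30.
Zara ∩ Jamal: 14:15–17:00, 17:45–18:45, 20:00–20:15.
Windows ≥ 60 min: 14:15–17:00, 17:45–18:45.
Earliest such window starts at 14:15.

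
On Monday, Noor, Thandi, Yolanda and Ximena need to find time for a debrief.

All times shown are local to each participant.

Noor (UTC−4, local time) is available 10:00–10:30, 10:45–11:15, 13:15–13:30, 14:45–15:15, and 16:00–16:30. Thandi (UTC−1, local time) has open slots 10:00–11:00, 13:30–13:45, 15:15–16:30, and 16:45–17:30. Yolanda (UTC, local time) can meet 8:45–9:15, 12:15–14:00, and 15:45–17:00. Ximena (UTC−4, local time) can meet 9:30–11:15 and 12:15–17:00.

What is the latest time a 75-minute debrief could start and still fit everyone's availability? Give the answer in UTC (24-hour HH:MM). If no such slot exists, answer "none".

Noor → UTC: 14:00–14:30, 14:45–15:15, 17:15–17:30, 18:45–19:15, 20:00–20:30.
Thandi → UTC: 11:00–12:00, 14:30–14:45, 16:15–17:30, 17:45–18:30.
Yolanda → UTC: 08:45–09:15, 12:15–14:00, 15:45–17:00.
Ximena → UTC: 13:30–15:15, 16:15–21:00.
Noor ∩ Thandi: 17:15–17:30.
Noor ∩ Thandi ∩ Yolanda: (none).
Noor ∩ Thandi ∩ Yolanda ∩ Ximena: (none).
Windows ≥ 75 min: (none).

none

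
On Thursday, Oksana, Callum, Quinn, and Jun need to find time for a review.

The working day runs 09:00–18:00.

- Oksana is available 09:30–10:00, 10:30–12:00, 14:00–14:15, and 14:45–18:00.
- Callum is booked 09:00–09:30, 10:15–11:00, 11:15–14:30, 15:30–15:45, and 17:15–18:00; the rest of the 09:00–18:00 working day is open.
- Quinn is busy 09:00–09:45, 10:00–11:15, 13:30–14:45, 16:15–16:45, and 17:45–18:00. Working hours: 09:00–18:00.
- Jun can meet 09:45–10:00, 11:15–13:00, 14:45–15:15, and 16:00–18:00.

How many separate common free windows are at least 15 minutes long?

Callum free within 09:00–18:00: 09:30–10:15, 11:00–11:15, 14:30–15:30, 15:45–17:15.
Quinn free within 09:00–18:00: 09:45–10:00, 11:15–13:30, 14:45–16:15, 16:45–17:45.
Oksana ∩ Callum: 09:30–10:00, 11:00–11:15, 14:45–15:30, 15:45–17:15.
Oksana ∩ Callum ∩ Quinn: 09:45–10:00, 14:45–15:30, 15:45–16:15, 16:45–17:15.
Oksana ∩ Callum ∩ Quinn ∩ Jun: 09:45–10:00, 14:45–15:15, 16:00–16:15, 16:45–17:15.
Windows ≥ 15 min: 09:45–10:00, 14:45–15:15, 16:00–16:15, 16:45–17:15.
That's 4 windows.

4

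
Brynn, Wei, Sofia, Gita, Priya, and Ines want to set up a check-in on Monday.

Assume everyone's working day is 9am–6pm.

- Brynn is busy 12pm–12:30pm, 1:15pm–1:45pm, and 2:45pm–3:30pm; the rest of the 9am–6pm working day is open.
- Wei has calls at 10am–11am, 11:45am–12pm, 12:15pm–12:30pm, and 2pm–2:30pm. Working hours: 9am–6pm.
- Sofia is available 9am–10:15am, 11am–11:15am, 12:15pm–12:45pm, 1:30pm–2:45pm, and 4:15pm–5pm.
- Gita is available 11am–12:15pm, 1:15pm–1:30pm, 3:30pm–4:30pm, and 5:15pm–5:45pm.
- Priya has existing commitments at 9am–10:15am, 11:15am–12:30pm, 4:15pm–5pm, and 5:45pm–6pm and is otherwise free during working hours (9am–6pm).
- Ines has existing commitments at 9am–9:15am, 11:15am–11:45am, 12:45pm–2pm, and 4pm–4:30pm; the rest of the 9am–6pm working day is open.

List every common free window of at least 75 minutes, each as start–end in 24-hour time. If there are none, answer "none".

Brynn free within 09:00–18:00: 09:00–12:00, 12:30–13:15, 13:45–14:45, 15:30–18:00.
Wei free within 09:00–18:00: 09:00–10:00, 11:00–11:45, 12:00–12:15, 12:30–14:00, 14:30–18:00.
Priya free within 09:00–18:00: 10:15–11:15, 12:30–16:15, 17:00–17:45.
Ines free within 09:00–18:00: 09:15–11:15, 11:45–12:45, 14:00–16:00, 16:30–18:00.
Brynn ∩ Wei: 09:00–10:00, 11:00–11:45, 12:30–13:15, 13:45–14:00, 14:30–14:45, 15:30–18:00.
Brynn ∩ Wei ∩ Sofia: 09:00–10:00, 11:00–11:15, 12:30–12:45, 13:45–14:00, 14:30–14:45, 16:15–17:00.
Brynn ∩ Wei ∩ Sofia ∩ Gita: 11:00–11:15, 16:15–16:30.
Brynn ∩ Wei ∩ Sofia ∩ Gita ∩ Priya: 11:00–11:15.
Brynn ∩ Wei ∩ Sofia ∩ Gita ∩ Priya ∩ Ines: 11:00–11:15.
Windows ≥ 75 min: (none).

none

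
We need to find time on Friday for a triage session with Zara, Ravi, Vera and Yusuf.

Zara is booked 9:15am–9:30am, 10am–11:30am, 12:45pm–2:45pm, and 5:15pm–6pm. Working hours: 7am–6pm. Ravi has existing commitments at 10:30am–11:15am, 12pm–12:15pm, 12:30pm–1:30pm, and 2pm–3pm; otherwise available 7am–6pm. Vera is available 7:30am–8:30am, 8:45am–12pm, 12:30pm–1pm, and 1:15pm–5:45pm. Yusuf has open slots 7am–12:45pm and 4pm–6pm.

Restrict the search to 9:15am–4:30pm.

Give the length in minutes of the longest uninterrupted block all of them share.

30 minutes

Zara free within 07:00–18:00: 07:00–09:15, 09:30–10:00, 11:30–12:45, 14:45–17:15.
Ravi free within 07:00–18:00: 07:00–10:30, 11:15–12:00, 12:15–12:30, 13:30–14:00, 15:00–18:00.
Zara ∩ Ravi: 07:00–09:15, 09:30–10:00, 11:30–12:00, 12:15–12:30, 15:00–17:15.
Zara ∩ Ravi ∩ Vera: 07:30–08:30, 08:45–09:15, 09:30–10:00, 11:30–12:00, 15:00–17:15.
Zara ∩ Ravi ∩ Vera ∩ Yusuf: 07:30–08:30, 08:45–09:15, 09:30–10:00, 11:30–12:00, 16:00–17:15.
Restricted to 09:15–16:30: 09:30–10:00, 11:30–12:00, 16:00–16:30.
Common window lengths: 30, 30, 30 min; longest is 30.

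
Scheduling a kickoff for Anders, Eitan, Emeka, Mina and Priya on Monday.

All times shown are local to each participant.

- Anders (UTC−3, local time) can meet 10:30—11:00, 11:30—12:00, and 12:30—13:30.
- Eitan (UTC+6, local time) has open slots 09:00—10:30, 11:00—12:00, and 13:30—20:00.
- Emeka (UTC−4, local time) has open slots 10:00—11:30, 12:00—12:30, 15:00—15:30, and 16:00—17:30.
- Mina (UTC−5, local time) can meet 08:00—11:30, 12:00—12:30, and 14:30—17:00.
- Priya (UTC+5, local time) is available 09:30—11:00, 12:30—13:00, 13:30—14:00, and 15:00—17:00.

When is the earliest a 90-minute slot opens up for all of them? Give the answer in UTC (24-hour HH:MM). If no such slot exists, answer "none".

none

Anders → UTC: 13:30–14:00, 14:30–15:00, 15:30–16:30.
Eitan → UTC: 03:00–04:30, 05:00–06:00, 07:30–14:00.
Emeka → UTC: 14:00–15:30, 16:00–16:30, 19:00–19:30, 20:00–21:30.
Mina → UTC: 13:00–16:30, 17:00–17:30, 19:30–22:00.
Priya → UTC: 04:30–06:00, 07:30–08:00, 08:30–09:00, 10:00–12:00.
Anders ∩ Eitan: 13:30–14:00.
Anders ∩ Eitan ∩ Emeka: (none).
Anders ∩ Eitan ∩ Emeka ∩ Mina: (none).
Anders ∩ Eitan ∩ Emeka ∩ Mina ∩ Priya: (none).
Windows ≥ 90 min: (none).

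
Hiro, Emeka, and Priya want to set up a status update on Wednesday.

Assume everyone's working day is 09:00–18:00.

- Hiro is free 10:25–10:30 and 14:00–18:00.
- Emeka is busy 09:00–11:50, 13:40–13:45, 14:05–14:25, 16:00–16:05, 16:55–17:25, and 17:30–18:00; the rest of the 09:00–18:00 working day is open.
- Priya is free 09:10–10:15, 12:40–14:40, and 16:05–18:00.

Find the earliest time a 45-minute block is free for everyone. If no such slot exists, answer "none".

Emeka free within 09:00–18:00: 11:50–13:40, 13:45–14:05, 14:25–16:00, 16:05–16:55, 17:25–17:30.
Hiro ∩ Emeka: 14:00–14:05, 14:25–16:00, 16:05–16:55, 17:25–17:30.
Hiro ∩ Emeka ∩ Priya: 14:00–14:05, 14:25–14:40, 16:05–16:55, 17:25–17:30.
Windows ≥ 45 min: 16:05–16:55.
Earliest such window starts at 16:05.

16:05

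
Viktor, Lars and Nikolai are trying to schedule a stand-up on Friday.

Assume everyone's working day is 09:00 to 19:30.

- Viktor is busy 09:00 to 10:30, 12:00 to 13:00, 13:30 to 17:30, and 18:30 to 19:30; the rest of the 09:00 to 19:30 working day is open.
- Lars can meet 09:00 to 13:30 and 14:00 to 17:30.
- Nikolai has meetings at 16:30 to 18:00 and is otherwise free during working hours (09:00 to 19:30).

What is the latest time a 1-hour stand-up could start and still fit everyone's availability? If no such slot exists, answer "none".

11:00

Viktor free within 09:00–19:30: 10:30–12:00, 13:00–13:30, 17:30–18:30.
Nikolai free within 09:00–19:30: 09:00–16:30, 18:00–19:30.
Viktor ∩ Lars: 10:30–12:00, 13:00–13:30.
Viktor ∩ Lars ∩ Nikolai: 10:30–12:00, 13:00–13:30.
Windows ≥ 60 min: 10:30–12:00.
Latest start in the last window 10:30–12:00 is 12:00 − 60 min = 11:00.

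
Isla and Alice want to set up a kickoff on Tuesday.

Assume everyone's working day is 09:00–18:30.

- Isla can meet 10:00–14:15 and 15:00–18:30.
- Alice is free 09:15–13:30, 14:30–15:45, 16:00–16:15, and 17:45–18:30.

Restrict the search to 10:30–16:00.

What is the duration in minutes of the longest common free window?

180 minutes

Isla ∩ Alice: 10:00–13:30, 15:00–15:45, 16:00–16:15, 17:45–18:30.
Restricted to 10:30–16:00: 10:30–13:30, 15:00–15:45.
Common window lengths: 180, 45 min; longest is 180.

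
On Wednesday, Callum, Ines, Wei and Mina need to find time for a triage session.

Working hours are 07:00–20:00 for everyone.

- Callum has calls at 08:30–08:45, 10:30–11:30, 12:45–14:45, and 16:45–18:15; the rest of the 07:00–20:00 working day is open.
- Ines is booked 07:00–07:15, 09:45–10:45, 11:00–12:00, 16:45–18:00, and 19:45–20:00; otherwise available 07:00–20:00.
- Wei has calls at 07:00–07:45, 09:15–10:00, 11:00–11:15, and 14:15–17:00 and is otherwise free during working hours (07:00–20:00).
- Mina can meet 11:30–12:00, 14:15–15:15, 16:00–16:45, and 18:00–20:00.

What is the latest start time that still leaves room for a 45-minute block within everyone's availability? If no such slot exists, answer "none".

Callum free within 07:00–20:00: 07:00–08:30, 08:45–10:30, 11:30–12:45, 14:45–16:45, 18:15–20:00.
Ines free within 07:00–20:00: 07:15–09:45, 10:45–11:00, 12:00–16:45, 18:00–19:45.
Wei free within 07:00–20:00: 07:45–09:15, 10:00–11:00, 11:15–14:15, 17:00–20:00.
Callum ∩ Ines: 07:15–08:30, 08:45–09:45, 12:00–12:45, 14:45–16:45, 18:15–19:45.
Callum ∩ Ines ∩ Wei: 07:45–08:30, 08:45–09:15, 12:00–12:45, 18:15–19:45.
Callum ∩ Ines ∩ Wei ∩ Mina: 18:15–19:45.
Windows ≥ 45 min: 18:15–19:45.
Latest start in the last window 18:15–19:45 is 19:45 − 45 min = 19:00.

19:00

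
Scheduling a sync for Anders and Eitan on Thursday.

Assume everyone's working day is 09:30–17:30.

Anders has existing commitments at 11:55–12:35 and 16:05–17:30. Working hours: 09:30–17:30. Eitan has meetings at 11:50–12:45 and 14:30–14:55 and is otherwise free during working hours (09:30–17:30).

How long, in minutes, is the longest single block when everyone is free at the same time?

Anders free within 09:30–17:30: 09:30–11:55, 12:35–16:05.
Eitan free within 09:30–17:30: 09:30–11:50, 12:45–14:30, 14:55–17:30.
Anders ∩ Eitan: 09:30–11:50, 12:45–14:30, 14:55–16:05.
Common window lengths: 140, 105, 70 min; longest is 140.

140 minutes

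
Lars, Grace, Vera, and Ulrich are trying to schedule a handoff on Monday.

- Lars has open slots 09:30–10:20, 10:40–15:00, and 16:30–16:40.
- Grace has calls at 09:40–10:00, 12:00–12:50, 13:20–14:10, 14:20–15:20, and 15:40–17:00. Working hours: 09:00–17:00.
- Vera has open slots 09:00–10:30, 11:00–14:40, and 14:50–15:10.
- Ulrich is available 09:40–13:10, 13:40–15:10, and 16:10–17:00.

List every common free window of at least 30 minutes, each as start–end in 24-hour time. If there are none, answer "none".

11:00–12:00

Grace free within 09:00–17:00: 09:00–09:40, 10:00–12:00, 12:50–13:20, 14:10–14:20, 15:20–15:40.
Lars ∩ Grace: 09:30–09:40, 10:00–10:20, 10:40–12:00, 12:50–13:20, 14:10–14:20.
Lars ∩ Grace ∩ Vera: 09:30–09:40, 10:00–10:20, 11:00–12:00, 12:50–13:20, 14:10–14:20.
Lars ∩ Grace ∩ Vera ∩ Ulrich: 10:00–10:20, 11:00–12:00, 12:50–13:10, 14:10–14:20.
Windows ≥ 30 min: 11:00–12:00.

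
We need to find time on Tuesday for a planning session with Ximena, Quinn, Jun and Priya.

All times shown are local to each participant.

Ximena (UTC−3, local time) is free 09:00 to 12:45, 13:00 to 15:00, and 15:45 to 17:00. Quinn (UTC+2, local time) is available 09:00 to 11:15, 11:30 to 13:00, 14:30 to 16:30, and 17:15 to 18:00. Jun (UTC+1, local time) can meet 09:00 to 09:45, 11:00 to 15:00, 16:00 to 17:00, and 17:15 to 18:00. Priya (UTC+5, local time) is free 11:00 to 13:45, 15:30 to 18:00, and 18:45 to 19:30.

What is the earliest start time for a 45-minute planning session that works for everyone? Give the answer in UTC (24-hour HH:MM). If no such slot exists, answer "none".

Ximena → UTC: 12:00–15:45, 16:00–18:00, 18:45–20:00.
Quinn → UTC: 07:00–09:15, 09:30–11:00, 12:30–14:30, 15:15–16:00.
Jun → UTC: 08:00–08:45, 10:00–14:00, 15:00–16:00, 16:15–17:00.
Priya → UTC: 06:00–08:45, 10:30–13:00, 13:45–14:30.
Ximena ∩ Quinn: 12:30–14:30, 15:15–15:45.
Ximena ∩ Quinn ∩ Jun: 12:30–14:00, 15:15–15:45.
Ximena ∩ Quinn ∩ Jun ∩ Priya: 12:30–13:00, 13:45–14:00.
Windows ≥ 45 min: (none).

none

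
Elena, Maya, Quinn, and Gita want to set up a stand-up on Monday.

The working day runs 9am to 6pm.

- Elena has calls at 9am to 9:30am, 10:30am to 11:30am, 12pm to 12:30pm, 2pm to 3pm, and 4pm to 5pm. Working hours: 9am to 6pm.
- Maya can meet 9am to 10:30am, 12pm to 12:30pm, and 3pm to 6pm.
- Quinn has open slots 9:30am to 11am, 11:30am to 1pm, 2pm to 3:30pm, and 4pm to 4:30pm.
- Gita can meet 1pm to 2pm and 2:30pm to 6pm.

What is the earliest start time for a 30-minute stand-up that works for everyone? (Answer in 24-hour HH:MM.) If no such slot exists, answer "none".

Elena free within 09:00–18:00: 09:30–10:30, 11:30–12:00, 12:30–14:00, 15:00–16:00, 17:00–18:00.
Elena ∩ Maya: 09:30–10:30, 15:00–16:00, 17:00–18:00.
Elena ∩ Maya ∩ Quinn: 09:30–10:30, 15:00–15:30.
Elena ∩ Maya ∩ Quinn ∩ Gita: 15:00–15:30.
Windows ≥ 30 min: 15:00–15:30.
Earliest such window starts at 15:00.

15:00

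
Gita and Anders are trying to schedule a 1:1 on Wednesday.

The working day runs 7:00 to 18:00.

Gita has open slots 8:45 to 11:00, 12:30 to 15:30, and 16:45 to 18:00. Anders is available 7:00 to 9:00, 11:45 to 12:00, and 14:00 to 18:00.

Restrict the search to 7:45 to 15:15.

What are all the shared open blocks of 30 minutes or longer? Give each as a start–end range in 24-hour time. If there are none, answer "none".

14:00–15:15

Gita ∩ Anders: 08:45–09:00, 14:00–15:30, 16:45–18:00.
Restricted to 07:45–15:15: 08:45–09:00, 14:00–15:15.
Windows ≥ 30 min: 14:00–15:15.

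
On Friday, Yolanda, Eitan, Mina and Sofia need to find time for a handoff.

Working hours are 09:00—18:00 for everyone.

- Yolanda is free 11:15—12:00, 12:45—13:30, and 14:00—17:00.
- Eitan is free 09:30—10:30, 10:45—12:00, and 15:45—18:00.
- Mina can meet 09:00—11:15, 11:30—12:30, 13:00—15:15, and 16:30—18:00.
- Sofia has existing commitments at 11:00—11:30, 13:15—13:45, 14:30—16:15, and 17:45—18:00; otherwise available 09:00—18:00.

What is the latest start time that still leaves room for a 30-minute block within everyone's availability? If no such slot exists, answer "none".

16:30

Sofia free within 09:00–18:00: 09:00–11:00, 11:30–13:15, 13:45–14:30, 16:15–17:45.
Yolanda ∩ Eitan: 11:15–12:00, 15:45–17:00.
Yolanda ∩ Eitan ∩ Mina: 11:30–12:00, 16:30–17:00.
Yolanda ∩ Eitan ∩ Mina ∩ Sofia: 11:30–12:00, 16:30–17:00.
Windows ≥ 30 min: 11:30–12:00, 16:30–17:00.
Latest start in the last window 16:30–17:00 is 17:00 − 30 min = 16:30.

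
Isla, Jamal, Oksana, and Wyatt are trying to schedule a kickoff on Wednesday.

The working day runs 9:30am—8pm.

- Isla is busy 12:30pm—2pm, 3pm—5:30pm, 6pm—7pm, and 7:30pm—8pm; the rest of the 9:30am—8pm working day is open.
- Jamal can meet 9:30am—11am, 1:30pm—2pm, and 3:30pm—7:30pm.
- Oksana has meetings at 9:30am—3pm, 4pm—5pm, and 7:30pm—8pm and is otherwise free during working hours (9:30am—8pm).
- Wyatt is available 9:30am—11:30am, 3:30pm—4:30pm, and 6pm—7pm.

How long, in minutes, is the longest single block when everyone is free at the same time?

0 minutes

Isla free within 09:30–20:00: 09:30–12:30, 14:00–15:00, 17:30–18:00, 19:00–19:30.
Oksana free within 09:30–20:00: 15:00–16:00, 17:00–19:30.
Isla ∩ Jamal: 09:30–11:00, 17:30–18:00, 19:00–19:30.
Isla ∩ Jamal ∩ Oksana: 17:30–18:00, 19:00–19:30.
Isla ∩ Jamal ∩ Oksana ∩ Wyatt: (none).
No common window.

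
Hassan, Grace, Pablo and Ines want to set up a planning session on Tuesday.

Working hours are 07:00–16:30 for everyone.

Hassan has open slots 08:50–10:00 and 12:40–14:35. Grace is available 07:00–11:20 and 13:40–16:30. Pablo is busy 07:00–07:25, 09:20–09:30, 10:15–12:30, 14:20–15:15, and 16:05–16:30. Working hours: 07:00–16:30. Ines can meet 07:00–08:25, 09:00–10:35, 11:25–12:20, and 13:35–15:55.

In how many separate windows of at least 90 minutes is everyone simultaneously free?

Pablo free within 07:00–16:30: 07:25–09:20, 09:30–10:15, 12:30–14:20, 15:15–16:05.
Hassan ∩ Grace: 08:50–10:00, 13:40–14:35.
Hassan ∩ Grace ∩ Pablo: 08:50–09:20, 09:30–10:00, 13:40–14:20.
Hassan ∩ Grace ∩ Pablo ∩ Ines: 09:00–09:20, 09:30–10:00, 13:40–14:20.
Windows ≥ 90 min: (none).
That's 0 windows.

0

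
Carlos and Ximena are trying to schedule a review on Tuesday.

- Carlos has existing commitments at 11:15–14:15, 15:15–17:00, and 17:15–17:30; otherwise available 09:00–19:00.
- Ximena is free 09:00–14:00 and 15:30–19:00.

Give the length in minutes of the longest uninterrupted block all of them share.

Carlos free within 09:00–19:00: 09:00–11:15, 14:15–15:15, 17:00–17:15, 17:30–19:00.
Carlos ∩ Ximena: 09:00–11:15, 17:00–17:15, 17:30–19:00.
Common window lengths: 135, 15, 90 min; longest is 135.

135 minutes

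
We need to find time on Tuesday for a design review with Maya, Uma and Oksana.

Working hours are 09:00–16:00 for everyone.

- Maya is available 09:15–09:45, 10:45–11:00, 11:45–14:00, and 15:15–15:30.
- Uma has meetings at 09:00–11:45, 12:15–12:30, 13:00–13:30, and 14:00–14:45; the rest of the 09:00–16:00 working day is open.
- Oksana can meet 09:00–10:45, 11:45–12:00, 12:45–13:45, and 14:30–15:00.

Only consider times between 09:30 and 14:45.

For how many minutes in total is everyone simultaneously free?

45 minutes

Uma free within 09:00–16:00: 11:45–12:15, 12:30–13:00, 13:30–14:00, 14:45–16:00.
Maya ∩ Uma: 11:45–12:15, 12:30–13:00, 13:30–14:00, 15:15–15:30.
Maya ∩ Uma ∩ Oksana: 11:45–12:00, 12:45–13:00, 13:30–13:45.
Restricted to 09:30–14:45: 11:45–12:00, 12:45–13:00, 13:30–13:45.
Total common minutes: 15 + 15 + 15 = 45.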